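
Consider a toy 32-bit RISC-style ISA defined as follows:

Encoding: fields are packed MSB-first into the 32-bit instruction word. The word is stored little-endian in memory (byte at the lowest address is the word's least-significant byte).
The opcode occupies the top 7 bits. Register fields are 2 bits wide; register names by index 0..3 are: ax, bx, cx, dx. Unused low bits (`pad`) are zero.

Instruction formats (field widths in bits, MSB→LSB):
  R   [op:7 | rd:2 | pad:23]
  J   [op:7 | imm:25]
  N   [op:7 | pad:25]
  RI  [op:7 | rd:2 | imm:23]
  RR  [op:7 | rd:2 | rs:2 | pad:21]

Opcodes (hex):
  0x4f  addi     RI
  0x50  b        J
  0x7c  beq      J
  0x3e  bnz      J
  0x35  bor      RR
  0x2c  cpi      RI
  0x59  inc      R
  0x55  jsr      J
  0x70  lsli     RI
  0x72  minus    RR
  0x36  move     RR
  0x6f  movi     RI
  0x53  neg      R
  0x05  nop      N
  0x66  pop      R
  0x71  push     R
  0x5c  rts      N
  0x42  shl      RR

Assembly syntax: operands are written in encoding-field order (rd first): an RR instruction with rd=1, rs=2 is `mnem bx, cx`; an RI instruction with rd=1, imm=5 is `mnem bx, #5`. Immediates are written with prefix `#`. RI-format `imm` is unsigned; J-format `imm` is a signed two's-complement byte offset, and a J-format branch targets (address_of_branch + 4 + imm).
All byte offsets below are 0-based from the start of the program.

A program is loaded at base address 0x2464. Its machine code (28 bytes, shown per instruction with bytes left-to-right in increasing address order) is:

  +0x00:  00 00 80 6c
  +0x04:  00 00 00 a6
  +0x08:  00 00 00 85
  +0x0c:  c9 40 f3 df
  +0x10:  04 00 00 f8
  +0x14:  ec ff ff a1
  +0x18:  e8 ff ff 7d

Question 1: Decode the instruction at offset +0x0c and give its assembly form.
+0x0c: c9 40 f3 df ⇒ word 0xdff340c9 (little)
  op=0xdff340c9>>25=0x6f ⇒ movi (RI)
  rd: (w>>23)&0x3=0x3 → dx
  imm: (w>>0)&0x7fffff=0x7340c9 → #7553225

movi dx, #7553225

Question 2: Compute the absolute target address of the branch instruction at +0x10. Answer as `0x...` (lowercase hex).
+0x10: 04 00 00 f8 ⇒ word 0xf8000004 (little)
  opcode bits[31:25]=0x7c: beq/J
  imm: (w>>0)&0x1ffffff=0x4 → #4
  target = base 0x2464 + off 0x10 + 4 + imm 4 = 0x247c

0x247c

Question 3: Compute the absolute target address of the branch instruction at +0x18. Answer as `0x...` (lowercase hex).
off 0x18: read e8 ff ff 7d as little → 0x7dffffe8
  top 7b → 0x3e → bnz [J]
  imm@[24:0]=0x1ffffe8 (s25→-24) ⇒ #-24
  target = base 0x2464 + off 0x18 + 4 + imm -24 = 0x2468

0x2468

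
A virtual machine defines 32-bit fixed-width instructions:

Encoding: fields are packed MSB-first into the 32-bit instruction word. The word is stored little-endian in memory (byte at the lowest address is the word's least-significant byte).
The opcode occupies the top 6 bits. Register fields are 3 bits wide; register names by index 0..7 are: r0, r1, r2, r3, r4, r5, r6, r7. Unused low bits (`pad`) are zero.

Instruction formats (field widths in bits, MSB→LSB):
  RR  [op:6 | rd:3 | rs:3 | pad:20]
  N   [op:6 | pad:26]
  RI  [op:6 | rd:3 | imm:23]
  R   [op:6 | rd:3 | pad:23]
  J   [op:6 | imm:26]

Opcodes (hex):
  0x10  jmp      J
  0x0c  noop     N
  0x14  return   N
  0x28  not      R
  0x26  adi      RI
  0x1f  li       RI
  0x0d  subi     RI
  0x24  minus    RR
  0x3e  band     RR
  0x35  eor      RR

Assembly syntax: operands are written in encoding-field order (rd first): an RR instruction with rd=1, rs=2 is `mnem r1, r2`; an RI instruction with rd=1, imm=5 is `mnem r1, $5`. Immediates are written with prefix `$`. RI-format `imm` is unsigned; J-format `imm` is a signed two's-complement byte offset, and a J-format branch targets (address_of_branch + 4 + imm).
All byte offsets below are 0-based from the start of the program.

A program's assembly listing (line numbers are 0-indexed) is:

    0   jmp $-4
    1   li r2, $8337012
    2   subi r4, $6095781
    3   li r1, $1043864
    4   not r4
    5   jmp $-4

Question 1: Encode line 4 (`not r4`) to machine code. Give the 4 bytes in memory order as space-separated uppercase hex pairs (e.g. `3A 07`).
line 4 (not): pack op=0x28:6|rd=4:3|pad=0:23 = 0xa2000000; little→ 00 00 00 a2

00 00 00 A2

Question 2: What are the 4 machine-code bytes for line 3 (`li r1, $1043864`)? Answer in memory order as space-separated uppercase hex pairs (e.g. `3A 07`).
L3: li op=0x1f:6|rd=1:3|imm=1043864:23 ⇒ 0x7c8fed98 ⇒ little 98 ed 8f 7c

98 ED 8F 7C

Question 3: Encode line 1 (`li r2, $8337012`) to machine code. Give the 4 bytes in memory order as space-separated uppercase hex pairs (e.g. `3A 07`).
74 36 7F 7D

L1: li op=0x1f:6|rd=2:3|imm=8337012:23 ⇒ 0x7d7f3674 ⇒ little 74 36 7f 7d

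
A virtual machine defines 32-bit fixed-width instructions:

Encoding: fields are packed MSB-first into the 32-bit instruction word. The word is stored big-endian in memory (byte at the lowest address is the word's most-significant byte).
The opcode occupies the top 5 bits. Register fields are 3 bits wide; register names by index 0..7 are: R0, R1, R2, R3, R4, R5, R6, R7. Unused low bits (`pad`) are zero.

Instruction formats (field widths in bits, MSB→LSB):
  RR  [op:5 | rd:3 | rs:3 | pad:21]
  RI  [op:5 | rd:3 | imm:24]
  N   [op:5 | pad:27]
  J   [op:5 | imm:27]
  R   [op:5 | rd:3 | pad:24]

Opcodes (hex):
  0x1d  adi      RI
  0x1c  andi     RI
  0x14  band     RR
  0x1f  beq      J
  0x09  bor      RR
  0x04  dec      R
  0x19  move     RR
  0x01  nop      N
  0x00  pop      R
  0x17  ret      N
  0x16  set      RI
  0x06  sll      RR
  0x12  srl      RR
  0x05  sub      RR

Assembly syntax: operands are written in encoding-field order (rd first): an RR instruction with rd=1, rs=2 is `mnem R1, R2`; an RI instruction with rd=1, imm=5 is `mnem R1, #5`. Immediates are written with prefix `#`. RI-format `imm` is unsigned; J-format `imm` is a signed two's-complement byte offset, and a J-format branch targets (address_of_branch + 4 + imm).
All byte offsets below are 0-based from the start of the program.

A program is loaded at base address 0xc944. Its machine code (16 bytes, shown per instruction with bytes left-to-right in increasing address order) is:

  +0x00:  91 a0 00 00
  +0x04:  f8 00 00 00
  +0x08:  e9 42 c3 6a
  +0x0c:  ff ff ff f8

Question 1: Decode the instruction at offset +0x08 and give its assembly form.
adi R1, #4375402

+0x08: e9 42 c3 6a ⇒ word 0xe942c36a (big)
  top 5b → 0x1d → adi [RI]
  rd: (w>>24)&0x7=0x1 → R1
  imm: (w>>0)&0xffffff=0x42c36a → #4375402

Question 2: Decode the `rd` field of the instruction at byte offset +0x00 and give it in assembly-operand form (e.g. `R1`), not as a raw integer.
R1

@+00  big-endian(91 a0 00 00) = 0x91a00000
  op=0x91a00000>>27=0x12 ⇒ srl (RR)
  rd@[26:24]=0x1 ⇒ R1
  rs@[23:21]=0x5 ⇒ R5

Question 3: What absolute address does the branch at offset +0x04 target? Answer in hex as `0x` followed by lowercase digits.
off 0x04: read f8 00 00 00 as big → 0xf8000000
  top 5b → 0x1f → beq [J]
  imm: (w>>0)&0x7ffffff=0x0 → #0
  target = base 0xc944 + off 0x04 + 4 + imm 0 = 0xc94c

0xc94c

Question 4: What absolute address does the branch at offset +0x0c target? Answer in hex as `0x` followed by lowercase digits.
0xc94c

@+0c  big-endian(ff ff ff f8) = 0xfffffff8
  top 5b → 0x1f → beq [J]
  [26:0] imm=134217720 (s27→-8) = #-8
  target = base 0xc944 + off 0x0c + 4 + imm -8 = 0xc94c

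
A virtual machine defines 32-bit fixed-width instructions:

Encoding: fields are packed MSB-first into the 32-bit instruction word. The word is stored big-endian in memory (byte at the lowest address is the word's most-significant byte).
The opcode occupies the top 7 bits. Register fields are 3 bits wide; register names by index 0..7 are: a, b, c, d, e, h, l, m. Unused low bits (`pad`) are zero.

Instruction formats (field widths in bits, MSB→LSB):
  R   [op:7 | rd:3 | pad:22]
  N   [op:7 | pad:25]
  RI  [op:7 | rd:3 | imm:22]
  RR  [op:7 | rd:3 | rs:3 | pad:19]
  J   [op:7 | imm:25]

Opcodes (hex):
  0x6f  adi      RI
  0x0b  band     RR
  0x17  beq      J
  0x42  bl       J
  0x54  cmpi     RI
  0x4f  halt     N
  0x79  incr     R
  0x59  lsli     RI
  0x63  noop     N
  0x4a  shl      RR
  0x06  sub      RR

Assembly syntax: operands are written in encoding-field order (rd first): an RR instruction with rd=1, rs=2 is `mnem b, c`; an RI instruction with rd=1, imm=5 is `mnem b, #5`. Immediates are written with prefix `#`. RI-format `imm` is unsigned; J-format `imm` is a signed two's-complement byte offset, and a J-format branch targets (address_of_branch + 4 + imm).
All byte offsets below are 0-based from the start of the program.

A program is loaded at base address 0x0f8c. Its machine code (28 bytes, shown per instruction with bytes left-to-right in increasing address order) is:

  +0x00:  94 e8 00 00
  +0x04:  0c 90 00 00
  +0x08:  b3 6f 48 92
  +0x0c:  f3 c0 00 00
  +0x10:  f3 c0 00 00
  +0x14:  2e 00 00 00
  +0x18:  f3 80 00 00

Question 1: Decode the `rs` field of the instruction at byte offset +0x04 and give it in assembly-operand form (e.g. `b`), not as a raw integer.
c

+0x04: 0c 90 00 00 ⇒ word 0x0c900000 (big)
  opcode bits[31:25]=0x6: sub/RR
  rd@[24:22]=0x2 ⇒ c
  rs@[21:19]=0x2 ⇒ c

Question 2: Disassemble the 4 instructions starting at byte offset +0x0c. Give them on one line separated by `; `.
incr m; incr m; beq #0; incr l

@+0c  big-endian(f3 c0 00 00) = 0xf3c00000
  top 7b → 0x79 → incr [R]
  [24:22] rd=7 = m
@+10  big-endian(f3 c0 00 00) = 0xf3c00000
  top 7b → 0x79 → incr [R]
  [24:22] rd=7 = m
@+14  big-endian(2e 00 00 00) = 0x2e000000
  top 7b → 0x17 → beq [J]
  [24:0] imm=0 = #0
@+18  big-endian(f3 80 00 00) = 0xf3800000
  top 7b → 0x79 → incr [R]
  [24:22] rd=6 = l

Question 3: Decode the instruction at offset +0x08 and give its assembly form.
lsli h, #3098770

@+08  big-endian(b3 6f 48 92) = 0xb36f4892
  opcode bits[31:25]=0x59: lsli/RI
  rd@[24:22]=0x5 ⇒ h
  imm@[21:0]=0x2f4892 ⇒ #3098770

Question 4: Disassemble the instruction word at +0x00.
shl d, h

off 0x00: read 94 e8 00 00 as big → 0x94e80000
  top 7b → 0x4a → shl [RR]
  rd: (w>>22)&0x7=0x3 → d
  rs: (w>>19)&0x7=0x5 → h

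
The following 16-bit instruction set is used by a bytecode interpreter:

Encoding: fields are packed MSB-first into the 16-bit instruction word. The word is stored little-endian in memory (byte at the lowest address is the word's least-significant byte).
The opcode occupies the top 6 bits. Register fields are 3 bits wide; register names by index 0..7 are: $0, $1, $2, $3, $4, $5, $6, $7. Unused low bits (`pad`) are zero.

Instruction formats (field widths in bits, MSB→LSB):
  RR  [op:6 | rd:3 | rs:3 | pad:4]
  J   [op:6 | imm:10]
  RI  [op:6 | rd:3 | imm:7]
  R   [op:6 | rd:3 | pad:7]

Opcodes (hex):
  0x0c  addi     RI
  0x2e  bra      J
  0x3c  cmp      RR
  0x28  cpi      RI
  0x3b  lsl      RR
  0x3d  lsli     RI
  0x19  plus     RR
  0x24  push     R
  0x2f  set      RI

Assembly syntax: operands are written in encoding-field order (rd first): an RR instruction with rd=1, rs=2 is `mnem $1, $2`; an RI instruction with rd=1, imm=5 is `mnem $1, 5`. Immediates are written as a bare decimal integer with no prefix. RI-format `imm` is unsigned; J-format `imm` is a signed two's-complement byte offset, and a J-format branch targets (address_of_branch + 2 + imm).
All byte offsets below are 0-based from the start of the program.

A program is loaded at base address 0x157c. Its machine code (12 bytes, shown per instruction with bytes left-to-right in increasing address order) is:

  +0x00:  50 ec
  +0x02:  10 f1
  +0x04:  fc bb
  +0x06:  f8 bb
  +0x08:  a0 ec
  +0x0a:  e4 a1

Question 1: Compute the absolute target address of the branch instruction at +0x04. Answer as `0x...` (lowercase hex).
0x157e

off 0x04: read fc bb as little → 0xbbfc
  top 6b → 0x2e → bra [J]
  [9:0] imm=1020 (s10→-4) = -4
  target = base 0x157c + off 0x04 + 2 + imm -4 = 0x157e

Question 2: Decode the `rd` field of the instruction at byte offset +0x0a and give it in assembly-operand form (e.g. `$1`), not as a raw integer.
$3

+0x0a: e4 a1 ⇒ word 0xa1e4 (little)
  opcode bits[15:10]=0x28: cpi/RI
  rd: (w>>7)&0x7=0x3 → $3
  imm: (w>>0)&0x7f=0x64 → 100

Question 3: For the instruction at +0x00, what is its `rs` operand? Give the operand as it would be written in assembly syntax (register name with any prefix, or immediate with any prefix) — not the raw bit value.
[00] 50 ec → 0xec50
  top 6b → 0x3b → lsl [RR]
  rd@[9:7]=0x0 ⇒ $0
  rs@[6:4]=0x5 ⇒ $5

$5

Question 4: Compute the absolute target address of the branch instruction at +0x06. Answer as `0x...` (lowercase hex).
0x157c

+0x06: f8 bb ⇒ word 0xbbf8 (little)
  opcode bits[15:10]=0x2e: bra/J
  [9:0] imm=1016 (s10→-8) = -8
  target = base 0x157c + off 0x06 + 2 + imm -8 = 0x157c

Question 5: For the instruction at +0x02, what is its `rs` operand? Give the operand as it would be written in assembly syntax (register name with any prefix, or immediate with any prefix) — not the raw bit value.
off 0x02: read 10 f1 as little → 0xf110
  opcode bits[15:10]=0x3c: cmp/RR
  rd@[9:7]=0x2 ⇒ $2
  rs@[6:4]=0x1 ⇒ $1

$1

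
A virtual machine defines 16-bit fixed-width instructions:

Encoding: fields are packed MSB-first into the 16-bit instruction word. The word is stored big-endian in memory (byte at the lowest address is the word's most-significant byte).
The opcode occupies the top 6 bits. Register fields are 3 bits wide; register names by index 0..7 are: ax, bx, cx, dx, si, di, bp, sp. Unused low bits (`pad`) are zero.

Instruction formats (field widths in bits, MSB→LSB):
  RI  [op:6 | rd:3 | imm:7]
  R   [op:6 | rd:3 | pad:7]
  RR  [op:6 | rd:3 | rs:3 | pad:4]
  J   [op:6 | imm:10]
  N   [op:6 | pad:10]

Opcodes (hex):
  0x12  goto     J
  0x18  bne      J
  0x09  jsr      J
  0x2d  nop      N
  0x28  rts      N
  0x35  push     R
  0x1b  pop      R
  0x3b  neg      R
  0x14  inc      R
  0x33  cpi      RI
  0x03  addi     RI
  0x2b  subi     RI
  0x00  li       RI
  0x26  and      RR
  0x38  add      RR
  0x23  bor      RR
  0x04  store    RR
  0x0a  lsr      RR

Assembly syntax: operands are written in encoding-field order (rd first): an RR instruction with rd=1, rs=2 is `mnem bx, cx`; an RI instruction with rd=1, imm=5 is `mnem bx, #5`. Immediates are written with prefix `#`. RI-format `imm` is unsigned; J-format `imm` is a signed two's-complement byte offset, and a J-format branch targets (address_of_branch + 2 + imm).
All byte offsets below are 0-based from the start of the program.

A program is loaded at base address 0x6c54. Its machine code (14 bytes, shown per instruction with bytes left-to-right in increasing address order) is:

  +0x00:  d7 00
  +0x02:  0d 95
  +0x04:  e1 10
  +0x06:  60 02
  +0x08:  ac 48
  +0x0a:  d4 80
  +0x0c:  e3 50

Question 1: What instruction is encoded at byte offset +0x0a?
off 0x0a: read d4 80 as big → 0xd480
  op=0xd480>>10=0x35 ⇒ push (R)
  rd@[9:7]=0x1 ⇒ bx

push bx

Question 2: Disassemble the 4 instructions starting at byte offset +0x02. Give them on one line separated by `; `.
off 0x02: read 0d 95 as big → 0x0d95
  opcode bits[15:10]=0x3: addi/RI
  rd@[9:7]=0x3 ⇒ dx
  imm@[6:0]=0x15 ⇒ #21
off 0x04: read e1 10 as big → 0xe110
  opcode bits[15:10]=0x38: add/RR
  rd@[9:7]=0x2 ⇒ cx
  rs@[6:4]=0x1 ⇒ bx
off 0x06: read 60 02 as big → 0x6002
  opcode bits[15:10]=0x18: bne/J
  imm@[9:0]=0x2 ⇒ #2
off 0x08: read ac 48 as big → 0xac48
  opcode bits[15:10]=0x2b: subi/RI
  rd@[9:7]=0x0 ⇒ ax
  imm@[6:0]=0x48 ⇒ #72

addi dx, #21; add cx, bx; bne #2; subi ax, #72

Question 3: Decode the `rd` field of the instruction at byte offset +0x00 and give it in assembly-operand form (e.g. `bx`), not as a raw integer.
@+00  big-endian(d7 00) = 0xd700
  op=0xd700>>10=0x35 ⇒ push (R)
  rd: (w>>7)&0x7=0x6 → bp

bp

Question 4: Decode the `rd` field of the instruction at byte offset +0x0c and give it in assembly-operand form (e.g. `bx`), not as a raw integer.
bp

off 0x0c: read e3 50 as big → 0xe350
  opcode bits[15:10]=0x38: add/RR
  rd: (w>>7)&0x7=0x6 → bp
  rs: (w>>4)&0x7=0x5 → di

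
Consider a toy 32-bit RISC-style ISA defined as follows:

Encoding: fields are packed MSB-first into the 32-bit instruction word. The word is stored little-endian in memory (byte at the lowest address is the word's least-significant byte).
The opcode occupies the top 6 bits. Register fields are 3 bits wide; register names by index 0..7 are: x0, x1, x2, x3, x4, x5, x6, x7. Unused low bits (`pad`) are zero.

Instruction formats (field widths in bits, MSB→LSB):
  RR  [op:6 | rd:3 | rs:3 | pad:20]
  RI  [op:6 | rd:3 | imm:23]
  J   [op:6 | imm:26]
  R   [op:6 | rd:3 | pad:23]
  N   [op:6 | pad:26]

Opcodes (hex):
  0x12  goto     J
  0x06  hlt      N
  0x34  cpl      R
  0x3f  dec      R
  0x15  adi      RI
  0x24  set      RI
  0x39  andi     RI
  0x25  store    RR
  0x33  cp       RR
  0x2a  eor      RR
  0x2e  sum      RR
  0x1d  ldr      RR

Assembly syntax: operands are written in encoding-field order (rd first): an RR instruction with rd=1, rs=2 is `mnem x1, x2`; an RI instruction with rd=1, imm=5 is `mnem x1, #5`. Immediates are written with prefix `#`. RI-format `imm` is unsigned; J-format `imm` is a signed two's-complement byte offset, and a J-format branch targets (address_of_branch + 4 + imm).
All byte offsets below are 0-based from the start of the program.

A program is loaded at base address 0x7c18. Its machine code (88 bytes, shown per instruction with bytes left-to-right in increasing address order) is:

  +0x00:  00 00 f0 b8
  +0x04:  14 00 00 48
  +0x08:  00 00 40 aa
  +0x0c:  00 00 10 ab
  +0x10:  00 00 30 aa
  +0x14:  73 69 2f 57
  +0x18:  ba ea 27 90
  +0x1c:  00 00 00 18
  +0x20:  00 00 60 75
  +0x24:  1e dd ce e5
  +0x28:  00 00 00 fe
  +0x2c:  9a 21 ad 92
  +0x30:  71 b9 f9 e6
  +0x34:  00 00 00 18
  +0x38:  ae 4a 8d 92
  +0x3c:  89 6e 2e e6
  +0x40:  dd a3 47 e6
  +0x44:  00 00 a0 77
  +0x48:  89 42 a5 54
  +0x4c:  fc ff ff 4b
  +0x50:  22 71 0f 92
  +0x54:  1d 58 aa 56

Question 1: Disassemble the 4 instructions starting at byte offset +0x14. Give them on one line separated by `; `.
off 0x14: read 73 69 2f 57 as little → 0x572f6973
  top 6b → 0x15 → adi [RI]
  rd@[25:23]=0x6 ⇒ x6
  imm@[22:0]=0x2f6973 ⇒ #3107187
off 0x18: read ba ea 27 90 as little → 0x9027eaba
  top 6b → 0x24 → set [RI]
  rd@[25:23]=0x0 ⇒ x0
  imm@[22:0]=0x27eaba ⇒ #2615994
off 0x1c: read 00 00 00 18 as little → 0x18000000
  top 6b → 0x6 → hlt [N]
off 0x20: read 00 00 60 75 as little → 0x75600000
  top 6b → 0x1d → ldr [RR]
  rd@[25:23]=0x2 ⇒ x2
  rs@[22:20]=0x6 ⇒ x6

adi x6, #3107187; set x0, #2615994; hlt; ldr x2, x6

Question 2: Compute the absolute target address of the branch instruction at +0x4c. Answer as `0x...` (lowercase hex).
0x7c64

[4c] fc ff ff 4b → 0x4bfffffc
  top 6b → 0x12 → goto [J]
  imm: (w>>0)&0x3ffffff=0x3fffffc (s26→-4) → #-4
  target = base 0x7c18 + off 0x4c + 4 + imm -4 = 0x7c64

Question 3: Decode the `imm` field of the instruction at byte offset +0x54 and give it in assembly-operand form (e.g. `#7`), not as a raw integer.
#2775069

@+54  little-endian(1d 58 aa 56) = 0x56aa581d
  top 6b → 0x15 → adi [RI]
  rd: (w>>23)&0x7=0x5 → x5
  imm: (w>>0)&0x7fffff=0x2a581d → #2775069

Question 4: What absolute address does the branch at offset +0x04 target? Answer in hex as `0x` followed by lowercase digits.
+0x04: 14 00 00 48 ⇒ word 0x48000014 (little)
  opcode bits[31:26]=0x12: goto/J
  imm@[25:0]=0x14 ⇒ #20
  target = base 0x7c18 + off 0x04 + 4 + imm 20 = 0x7c34

0x7c34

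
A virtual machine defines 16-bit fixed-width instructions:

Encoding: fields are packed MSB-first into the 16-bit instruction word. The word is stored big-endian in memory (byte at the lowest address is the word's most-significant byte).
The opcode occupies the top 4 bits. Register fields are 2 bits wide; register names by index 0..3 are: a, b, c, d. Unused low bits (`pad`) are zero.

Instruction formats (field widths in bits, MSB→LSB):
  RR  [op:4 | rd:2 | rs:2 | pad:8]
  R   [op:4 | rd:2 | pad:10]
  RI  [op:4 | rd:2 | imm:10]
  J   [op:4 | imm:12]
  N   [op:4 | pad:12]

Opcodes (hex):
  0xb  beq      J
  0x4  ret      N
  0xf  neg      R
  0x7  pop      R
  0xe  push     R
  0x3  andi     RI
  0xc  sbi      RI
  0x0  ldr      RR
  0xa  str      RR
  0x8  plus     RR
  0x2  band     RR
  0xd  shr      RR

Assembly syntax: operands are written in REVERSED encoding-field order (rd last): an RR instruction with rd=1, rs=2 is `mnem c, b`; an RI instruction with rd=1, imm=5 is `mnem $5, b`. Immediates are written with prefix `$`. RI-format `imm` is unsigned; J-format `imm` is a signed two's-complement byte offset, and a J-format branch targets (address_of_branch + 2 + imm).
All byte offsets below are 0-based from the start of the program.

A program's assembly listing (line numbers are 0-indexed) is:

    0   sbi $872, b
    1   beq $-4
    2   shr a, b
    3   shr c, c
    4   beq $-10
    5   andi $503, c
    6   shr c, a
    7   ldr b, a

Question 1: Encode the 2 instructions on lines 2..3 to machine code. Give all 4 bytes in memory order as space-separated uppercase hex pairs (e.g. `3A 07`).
D4 00 DA 00

L2: shr op=0xd:4|rd=1:2|rs=0:2|pad=0:8 ⇒ 0xd400 ⇒ big d4 00
L3: shr op=0xd:4|rd=2:2|rs=2:2|pad=0:8 ⇒ 0xda00 ⇒ big da 00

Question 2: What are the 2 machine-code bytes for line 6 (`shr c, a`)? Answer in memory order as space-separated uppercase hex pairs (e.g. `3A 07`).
D2 00

L6: shr op=0xd:4|rd=0:2|rs=2:2|pad=0:8 ⇒ 0xd200 ⇒ big d2 00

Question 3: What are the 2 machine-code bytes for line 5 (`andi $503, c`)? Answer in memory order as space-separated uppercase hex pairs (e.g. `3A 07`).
39 F7

line 5 (andi): pack op=0x3:4|rd=2:2|imm=503:10 = 0x39f7; big→ 39 f7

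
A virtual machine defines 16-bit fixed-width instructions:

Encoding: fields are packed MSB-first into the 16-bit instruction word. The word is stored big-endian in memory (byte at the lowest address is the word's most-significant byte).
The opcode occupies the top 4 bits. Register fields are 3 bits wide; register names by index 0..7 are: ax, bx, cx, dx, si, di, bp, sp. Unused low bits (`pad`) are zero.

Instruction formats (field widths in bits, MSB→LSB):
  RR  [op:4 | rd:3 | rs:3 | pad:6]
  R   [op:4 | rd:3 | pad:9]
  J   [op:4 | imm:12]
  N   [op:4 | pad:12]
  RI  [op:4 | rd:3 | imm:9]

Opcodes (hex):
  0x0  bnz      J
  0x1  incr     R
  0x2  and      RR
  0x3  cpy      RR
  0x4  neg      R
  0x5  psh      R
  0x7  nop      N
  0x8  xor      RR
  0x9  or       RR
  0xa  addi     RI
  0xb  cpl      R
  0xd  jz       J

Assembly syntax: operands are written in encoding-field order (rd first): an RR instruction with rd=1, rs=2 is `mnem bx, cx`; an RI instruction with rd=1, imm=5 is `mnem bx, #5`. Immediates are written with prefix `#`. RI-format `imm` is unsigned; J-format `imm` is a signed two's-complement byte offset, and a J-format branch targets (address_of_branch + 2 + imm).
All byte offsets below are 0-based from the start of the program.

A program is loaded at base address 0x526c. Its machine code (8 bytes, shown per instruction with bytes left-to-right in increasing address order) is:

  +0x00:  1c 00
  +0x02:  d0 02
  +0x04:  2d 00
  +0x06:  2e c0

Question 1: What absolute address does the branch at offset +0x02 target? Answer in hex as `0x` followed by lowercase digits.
[02] d0 02 → 0xd002
  opcode bits[15:12]=0xd: jz/J
  [11:0] imm=2 = #2
  target = base 0x526c + off 0x02 + 2 + imm 2 = 0x5272

0x5272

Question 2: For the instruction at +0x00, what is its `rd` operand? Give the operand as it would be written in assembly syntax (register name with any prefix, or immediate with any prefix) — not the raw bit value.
bp

+0x00: 1c 00 ⇒ word 0x1c00 (big)
  opcode bits[15:12]=0x1: incr/R
  rd: (w>>9)&0x7=0x6 → bp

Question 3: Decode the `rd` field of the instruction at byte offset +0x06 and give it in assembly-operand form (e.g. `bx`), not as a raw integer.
sp

off 0x06: read 2e c0 as big → 0x2ec0
  top 4b → 0x2 → and [RR]
  [11:9] rd=7 = sp
  [8:6] rs=3 = dx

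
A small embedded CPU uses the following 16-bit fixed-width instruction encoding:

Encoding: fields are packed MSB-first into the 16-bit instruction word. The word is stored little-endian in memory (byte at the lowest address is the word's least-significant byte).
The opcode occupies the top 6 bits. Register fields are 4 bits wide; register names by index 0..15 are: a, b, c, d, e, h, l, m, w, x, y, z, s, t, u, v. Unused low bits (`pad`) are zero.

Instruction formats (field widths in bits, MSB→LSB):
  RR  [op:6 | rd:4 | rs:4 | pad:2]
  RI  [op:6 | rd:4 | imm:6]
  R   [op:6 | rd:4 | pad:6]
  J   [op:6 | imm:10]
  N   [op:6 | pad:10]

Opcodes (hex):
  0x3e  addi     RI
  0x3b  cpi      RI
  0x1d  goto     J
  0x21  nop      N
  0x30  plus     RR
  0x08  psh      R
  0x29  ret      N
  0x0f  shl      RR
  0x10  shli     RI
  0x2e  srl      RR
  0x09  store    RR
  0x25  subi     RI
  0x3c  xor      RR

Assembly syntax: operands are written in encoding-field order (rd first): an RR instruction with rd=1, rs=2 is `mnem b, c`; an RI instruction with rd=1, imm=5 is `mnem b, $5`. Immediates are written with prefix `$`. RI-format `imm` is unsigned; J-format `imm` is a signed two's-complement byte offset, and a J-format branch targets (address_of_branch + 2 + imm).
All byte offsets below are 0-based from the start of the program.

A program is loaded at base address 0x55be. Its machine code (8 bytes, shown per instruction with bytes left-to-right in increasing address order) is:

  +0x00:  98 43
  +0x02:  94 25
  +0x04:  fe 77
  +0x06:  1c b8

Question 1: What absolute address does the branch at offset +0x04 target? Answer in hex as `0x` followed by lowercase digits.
0x55c2

off 0x04: read fe 77 as little → 0x77fe
  top 6b → 0x1d → goto [J]
  imm@[9:0]=0x3fe (s10→-2) ⇒ $-2
  target = base 0x55be + off 0x04 + 2 + imm -2 = 0x55c2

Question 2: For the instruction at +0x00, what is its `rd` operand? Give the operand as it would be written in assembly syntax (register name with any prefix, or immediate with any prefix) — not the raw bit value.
[00] 98 43 → 0x4398
  opcode bits[15:10]=0x10: shli/RI
  rd: (w>>6)&0xf=0xe → u
  imm: (w>>0)&0x3f=0x18 → $24

u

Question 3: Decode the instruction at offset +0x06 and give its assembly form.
@+06  little-endian(1c b8) = 0xb81c
  op=0xb81c>>10=0x2e ⇒ srl (RR)
  rd@[9:6]=0x0 ⇒ a
  rs@[5:2]=0x7 ⇒ m

srl a, m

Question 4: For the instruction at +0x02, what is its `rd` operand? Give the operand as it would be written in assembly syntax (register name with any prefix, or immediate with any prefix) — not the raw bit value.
[02] 94 25 → 0x2594
  opcode bits[15:10]=0x9: store/RR
  rd@[9:6]=0x6 ⇒ l
  rs@[5:2]=0x5 ⇒ h

l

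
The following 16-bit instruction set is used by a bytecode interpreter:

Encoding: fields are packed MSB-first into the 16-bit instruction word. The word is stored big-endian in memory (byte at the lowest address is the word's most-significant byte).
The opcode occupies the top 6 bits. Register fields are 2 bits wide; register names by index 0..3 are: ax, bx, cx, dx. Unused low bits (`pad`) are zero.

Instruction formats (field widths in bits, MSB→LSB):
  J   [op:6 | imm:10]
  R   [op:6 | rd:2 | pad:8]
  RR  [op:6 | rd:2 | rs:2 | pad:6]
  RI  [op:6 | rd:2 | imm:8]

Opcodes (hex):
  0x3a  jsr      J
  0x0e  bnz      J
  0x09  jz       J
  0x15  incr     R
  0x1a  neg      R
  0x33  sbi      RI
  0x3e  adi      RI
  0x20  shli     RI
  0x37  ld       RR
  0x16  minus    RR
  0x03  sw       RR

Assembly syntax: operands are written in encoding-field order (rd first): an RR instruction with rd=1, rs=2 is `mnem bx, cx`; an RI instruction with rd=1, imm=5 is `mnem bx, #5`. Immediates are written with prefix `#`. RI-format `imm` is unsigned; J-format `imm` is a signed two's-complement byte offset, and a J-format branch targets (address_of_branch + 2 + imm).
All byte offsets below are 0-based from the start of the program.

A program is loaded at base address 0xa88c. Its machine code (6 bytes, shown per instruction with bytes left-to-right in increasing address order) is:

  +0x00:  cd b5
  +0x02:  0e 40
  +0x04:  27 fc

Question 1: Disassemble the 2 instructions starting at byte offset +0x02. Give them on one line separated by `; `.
off 0x02: read 0e 40 as big → 0x0e40
  top 6b → 0x3 → sw [RR]
  rd: (w>>8)&0x3=0x2 → cx
  rs: (w>>6)&0x3=0x1 → bx
off 0x04: read 27 fc as big → 0x27fc
  top 6b → 0x9 → jz [J]
  imm: (w>>0)&0x3ff=0x3fc (s10→-4) → #-4

sw cx, bx; jz #-4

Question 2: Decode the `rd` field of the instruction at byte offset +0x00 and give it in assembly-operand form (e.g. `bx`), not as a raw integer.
@+00  big-endian(cd b5) = 0xcdb5
  opcode bits[15:10]=0x33: sbi/RI
  rd@[9:8]=0x1 ⇒ bx
  imm@[7:0]=0xb5 ⇒ #181

bx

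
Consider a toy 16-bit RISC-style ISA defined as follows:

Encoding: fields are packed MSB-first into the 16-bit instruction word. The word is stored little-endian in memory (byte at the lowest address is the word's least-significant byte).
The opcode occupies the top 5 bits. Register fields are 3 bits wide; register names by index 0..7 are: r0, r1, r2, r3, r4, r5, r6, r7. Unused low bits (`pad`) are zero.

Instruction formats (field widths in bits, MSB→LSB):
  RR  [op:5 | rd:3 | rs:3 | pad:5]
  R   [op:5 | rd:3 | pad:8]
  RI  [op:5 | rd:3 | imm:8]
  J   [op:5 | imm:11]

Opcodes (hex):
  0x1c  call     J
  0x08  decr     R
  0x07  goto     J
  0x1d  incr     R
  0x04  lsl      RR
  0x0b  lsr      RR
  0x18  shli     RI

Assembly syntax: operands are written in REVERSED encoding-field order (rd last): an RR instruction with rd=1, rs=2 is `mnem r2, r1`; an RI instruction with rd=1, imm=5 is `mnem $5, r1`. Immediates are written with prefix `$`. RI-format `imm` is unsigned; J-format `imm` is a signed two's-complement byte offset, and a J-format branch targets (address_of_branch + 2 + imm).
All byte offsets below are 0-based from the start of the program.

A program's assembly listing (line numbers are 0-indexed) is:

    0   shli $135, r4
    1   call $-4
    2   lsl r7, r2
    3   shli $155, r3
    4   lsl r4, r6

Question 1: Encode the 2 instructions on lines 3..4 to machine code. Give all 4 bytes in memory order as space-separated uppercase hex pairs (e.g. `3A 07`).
L3: shli op=0x18:5|rd=3:3|imm=155:8 ⇒ 0xc39b ⇒ little 9b c3
L4: lsl op=0x4:5|rd=6:3|rs=4:3|pad=0:5 ⇒ 0x2680 ⇒ little 80 26

9B C3 80 26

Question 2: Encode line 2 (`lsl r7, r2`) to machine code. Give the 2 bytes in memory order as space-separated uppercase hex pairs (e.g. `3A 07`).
E0 22

L2: lsl op=0x4:5|rd=2:3|rs=7:3|pad=0:5 ⇒ 0x22e0 ⇒ little e0 22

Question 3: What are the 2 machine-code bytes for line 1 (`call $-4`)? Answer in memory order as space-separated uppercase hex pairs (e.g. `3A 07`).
FC E7

L1: call op=0x1c:5|imm=-4:11 ⇒ 0xe7fc ⇒ little fc e7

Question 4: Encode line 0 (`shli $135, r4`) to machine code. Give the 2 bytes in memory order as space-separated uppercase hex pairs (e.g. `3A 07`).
L0: shli op=0x18:5|rd=4:3|imm=135:8 ⇒ 0xc487 ⇒ little 87 c4

87 C4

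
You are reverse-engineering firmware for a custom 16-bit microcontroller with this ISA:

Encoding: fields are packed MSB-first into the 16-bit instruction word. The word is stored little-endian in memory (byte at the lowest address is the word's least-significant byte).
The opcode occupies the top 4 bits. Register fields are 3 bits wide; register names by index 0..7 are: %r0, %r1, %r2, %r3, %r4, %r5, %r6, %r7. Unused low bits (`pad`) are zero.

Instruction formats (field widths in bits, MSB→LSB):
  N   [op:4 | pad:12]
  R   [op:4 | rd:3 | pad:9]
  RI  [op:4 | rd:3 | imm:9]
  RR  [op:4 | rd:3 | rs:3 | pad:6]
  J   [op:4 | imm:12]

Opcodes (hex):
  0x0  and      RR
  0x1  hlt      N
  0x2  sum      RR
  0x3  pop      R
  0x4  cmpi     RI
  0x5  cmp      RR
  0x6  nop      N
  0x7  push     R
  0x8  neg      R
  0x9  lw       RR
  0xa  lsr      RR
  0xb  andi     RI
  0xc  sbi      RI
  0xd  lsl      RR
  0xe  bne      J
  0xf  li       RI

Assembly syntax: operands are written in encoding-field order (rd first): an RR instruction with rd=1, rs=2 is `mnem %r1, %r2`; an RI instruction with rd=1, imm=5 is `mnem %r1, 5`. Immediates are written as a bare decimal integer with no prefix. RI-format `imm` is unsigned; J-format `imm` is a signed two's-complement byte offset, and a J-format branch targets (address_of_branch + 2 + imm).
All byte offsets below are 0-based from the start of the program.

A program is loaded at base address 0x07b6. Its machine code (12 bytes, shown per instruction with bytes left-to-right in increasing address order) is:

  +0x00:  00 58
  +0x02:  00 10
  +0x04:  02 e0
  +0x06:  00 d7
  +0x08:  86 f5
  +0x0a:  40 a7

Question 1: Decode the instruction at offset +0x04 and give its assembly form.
bne 2

+0x04: 02 e0 ⇒ word 0xe002 (little)
  top 4b → 0xe → bne [J]
  [11:0] imm=2 = 2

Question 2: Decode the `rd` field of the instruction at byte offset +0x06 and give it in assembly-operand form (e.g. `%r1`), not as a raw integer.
+0x06: 00 d7 ⇒ word 0xd700 (little)
  op=0xd700>>12=0xd ⇒ lsl (RR)
  rd: (w>>9)&0x7=0x3 → %r3
  rs: (w>>6)&0x7=0x4 → %r4

%r3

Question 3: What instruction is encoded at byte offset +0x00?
off 0x00: read 00 58 as little → 0x5800
  op=0x5800>>12=0x5 ⇒ cmp (RR)
  [11:9] rd=4 = %r4
  [8:6] rs=0 = %r0

cmp %r4, %r0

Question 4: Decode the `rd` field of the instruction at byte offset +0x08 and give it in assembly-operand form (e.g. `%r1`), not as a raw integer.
+0x08: 86 f5 ⇒ word 0xf586 (little)
  op=0xf586>>12=0xf ⇒ li (RI)
  [11:9] rd=2 = %r2
  [8:0] imm=390 = 390

%r2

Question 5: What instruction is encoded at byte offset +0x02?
hlt

@+02  little-endian(00 10) = 0x1000
  op=0x1000>>12=0x1 ⇒ hlt (N)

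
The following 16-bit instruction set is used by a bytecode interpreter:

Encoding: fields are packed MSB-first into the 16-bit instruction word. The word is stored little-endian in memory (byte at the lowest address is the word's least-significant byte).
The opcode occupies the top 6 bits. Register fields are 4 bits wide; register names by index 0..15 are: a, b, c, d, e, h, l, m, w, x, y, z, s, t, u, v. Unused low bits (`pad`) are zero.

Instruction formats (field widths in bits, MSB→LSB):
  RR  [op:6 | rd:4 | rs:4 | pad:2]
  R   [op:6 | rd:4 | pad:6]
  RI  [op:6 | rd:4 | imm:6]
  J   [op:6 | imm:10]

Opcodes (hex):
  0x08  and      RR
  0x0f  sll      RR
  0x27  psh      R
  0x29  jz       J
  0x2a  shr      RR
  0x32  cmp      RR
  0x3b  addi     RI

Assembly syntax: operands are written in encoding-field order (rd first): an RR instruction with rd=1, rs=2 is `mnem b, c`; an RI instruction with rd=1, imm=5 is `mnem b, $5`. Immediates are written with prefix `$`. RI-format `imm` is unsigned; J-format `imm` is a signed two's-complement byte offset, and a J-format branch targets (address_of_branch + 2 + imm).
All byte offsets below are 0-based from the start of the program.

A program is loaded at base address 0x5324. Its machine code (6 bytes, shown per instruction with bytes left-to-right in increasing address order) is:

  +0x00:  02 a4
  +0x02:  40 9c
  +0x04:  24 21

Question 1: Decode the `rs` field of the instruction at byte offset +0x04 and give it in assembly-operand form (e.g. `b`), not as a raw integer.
x

off 0x04: read 24 21 as little → 0x2124
  opcode bits[15:10]=0x8: and/RR
  rd: (w>>6)&0xf=0x4 → e
  rs: (w>>2)&0xf=0x9 → x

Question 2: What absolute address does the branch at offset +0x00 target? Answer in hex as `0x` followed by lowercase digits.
@+00  little-endian(02 a4) = 0xa402
  opcode bits[15:10]=0x29: jz/J
  imm: (w>>0)&0x3ff=0x2 → $2
  target = base 0x5324 + off 0x00 + 2 + imm 2 = 0x5328

0x5328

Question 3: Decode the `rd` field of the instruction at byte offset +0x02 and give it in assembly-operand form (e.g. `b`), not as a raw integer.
b

off 0x02: read 40 9c as little → 0x9c40
  op=0x9c40>>10=0x27 ⇒ psh (R)
  [9:6] rd=1 = b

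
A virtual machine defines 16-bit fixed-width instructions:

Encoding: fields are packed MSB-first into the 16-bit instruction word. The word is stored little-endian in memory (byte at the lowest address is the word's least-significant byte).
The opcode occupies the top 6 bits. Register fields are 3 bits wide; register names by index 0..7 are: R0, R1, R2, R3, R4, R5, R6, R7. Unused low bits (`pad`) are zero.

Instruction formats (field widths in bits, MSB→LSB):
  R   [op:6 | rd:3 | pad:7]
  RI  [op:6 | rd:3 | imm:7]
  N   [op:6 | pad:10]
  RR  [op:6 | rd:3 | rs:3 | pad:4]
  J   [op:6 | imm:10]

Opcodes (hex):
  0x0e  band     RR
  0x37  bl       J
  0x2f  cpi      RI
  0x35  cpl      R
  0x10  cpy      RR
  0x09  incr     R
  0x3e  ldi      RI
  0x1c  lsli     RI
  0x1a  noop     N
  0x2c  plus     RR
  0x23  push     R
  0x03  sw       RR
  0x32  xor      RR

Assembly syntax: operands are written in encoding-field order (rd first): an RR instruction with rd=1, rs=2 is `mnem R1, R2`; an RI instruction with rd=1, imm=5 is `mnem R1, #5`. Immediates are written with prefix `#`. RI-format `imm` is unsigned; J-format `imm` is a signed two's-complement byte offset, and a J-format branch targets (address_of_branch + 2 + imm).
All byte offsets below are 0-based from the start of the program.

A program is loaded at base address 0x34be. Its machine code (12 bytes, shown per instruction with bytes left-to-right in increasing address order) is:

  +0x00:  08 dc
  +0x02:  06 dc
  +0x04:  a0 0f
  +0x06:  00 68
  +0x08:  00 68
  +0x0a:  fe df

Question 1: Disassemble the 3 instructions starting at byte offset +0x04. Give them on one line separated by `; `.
[04] a0 0f → 0x0fa0
  op=0x0fa0>>10=0x3 ⇒ sw (RR)
  rd: (w>>7)&0x7=0x7 → R7
  rs: (w>>4)&0x7=0x2 → R2
[06] 00 68 → 0x6800
  op=0x6800>>10=0x1a ⇒ noop (N)
[08] 00 68 → 0x6800
  op=0x6800>>10=0x1a ⇒ noop (N)

sw R7, R2; noop; noop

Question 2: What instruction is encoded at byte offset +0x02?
@+02  little-endian(06 dc) = 0xdc06
  top 6b → 0x37 → bl [J]
  imm: (w>>0)&0x3ff=0x6 → #6

bl #6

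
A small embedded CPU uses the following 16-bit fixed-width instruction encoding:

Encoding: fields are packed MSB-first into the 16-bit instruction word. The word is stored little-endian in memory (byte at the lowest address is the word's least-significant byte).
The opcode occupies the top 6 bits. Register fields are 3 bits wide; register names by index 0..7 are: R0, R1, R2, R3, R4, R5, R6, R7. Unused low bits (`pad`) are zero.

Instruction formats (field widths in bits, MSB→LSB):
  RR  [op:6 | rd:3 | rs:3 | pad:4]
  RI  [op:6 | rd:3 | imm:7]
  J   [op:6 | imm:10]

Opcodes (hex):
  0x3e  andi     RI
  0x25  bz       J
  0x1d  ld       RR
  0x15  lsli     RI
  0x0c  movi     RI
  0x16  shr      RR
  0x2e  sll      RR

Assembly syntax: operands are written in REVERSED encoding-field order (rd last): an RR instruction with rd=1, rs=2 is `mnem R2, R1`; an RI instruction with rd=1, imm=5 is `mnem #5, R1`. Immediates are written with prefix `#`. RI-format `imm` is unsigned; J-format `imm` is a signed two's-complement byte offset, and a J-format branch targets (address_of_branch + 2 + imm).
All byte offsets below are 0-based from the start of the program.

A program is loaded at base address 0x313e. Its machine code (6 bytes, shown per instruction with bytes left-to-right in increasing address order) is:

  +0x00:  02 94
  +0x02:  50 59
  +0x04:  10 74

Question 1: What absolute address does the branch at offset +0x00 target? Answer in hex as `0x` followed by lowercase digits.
0x3142

[00] 02 94 → 0x9402
  op=0x9402>>10=0x25 ⇒ bz (J)
  [9:0] imm=2 = #2
  target = base 0x313e + off 0x00 + 2 + imm 2 = 0x3142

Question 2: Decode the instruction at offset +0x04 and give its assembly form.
ld R1, R0

+0x04: 10 74 ⇒ word 0x7410 (little)
  op=0x7410>>10=0x1d ⇒ ld (RR)
  rd@[9:7]=0x0 ⇒ R0
  rs@[6:4]=0x1 ⇒ R1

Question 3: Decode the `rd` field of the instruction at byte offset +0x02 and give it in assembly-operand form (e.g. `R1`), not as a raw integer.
off 0x02: read 50 59 as little → 0x5950
  opcode bits[15:10]=0x16: shr/RR
  rd: (w>>7)&0x7=0x2 → R2
  rs: (w>>4)&0x7=0x5 → R5

R2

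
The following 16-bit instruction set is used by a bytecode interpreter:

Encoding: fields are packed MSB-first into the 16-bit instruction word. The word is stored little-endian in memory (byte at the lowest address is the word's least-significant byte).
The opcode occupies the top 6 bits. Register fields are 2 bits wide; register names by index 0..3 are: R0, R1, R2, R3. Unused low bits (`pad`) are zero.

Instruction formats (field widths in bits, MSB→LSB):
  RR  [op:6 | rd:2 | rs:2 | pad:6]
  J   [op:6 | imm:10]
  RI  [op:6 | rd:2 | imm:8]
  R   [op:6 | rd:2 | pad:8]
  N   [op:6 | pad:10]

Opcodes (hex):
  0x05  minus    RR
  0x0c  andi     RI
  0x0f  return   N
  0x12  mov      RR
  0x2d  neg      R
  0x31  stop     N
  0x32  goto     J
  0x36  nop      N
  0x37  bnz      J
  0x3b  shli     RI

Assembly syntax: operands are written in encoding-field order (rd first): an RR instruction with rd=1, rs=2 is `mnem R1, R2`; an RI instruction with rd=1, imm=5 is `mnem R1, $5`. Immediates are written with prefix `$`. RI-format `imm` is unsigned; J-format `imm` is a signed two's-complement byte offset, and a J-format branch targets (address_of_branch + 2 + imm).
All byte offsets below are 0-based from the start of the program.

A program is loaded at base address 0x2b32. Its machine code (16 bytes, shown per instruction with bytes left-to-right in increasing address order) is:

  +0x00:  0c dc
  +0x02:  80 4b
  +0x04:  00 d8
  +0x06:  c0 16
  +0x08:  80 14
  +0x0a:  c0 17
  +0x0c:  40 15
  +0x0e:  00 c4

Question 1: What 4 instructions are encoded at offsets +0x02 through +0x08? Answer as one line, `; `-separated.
@+02  little-endian(80 4b) = 0x4b80
  op=0x4b80>>10=0x12 ⇒ mov (RR)
  [9:8] rd=3 = R3
  [7:6] rs=2 = R2
@+04  little-endian(00 d8) = 0xd800
  op=0xd800>>10=0x36 ⇒ nop (N)
@+06  little-endian(c0 16) = 0x16c0
  op=0x16c0>>10=0x5 ⇒ minus (RR)
  [9:8] rd=2 = R2
  [7:6] rs=3 = R3
@+08  little-endian(80 14) = 0x1480
  op=0x1480>>10=0x5 ⇒ minus (RR)
  [9:8] rd=0 = R0
  [7:6] rs=2 = R2

mov R3, R2; nop; minus R2, R3; minus R0, R2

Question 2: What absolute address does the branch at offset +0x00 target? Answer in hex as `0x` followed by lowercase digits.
0x2b40

[00] 0c dc → 0xdc0c
  op=0xdc0c>>10=0x37 ⇒ bnz (J)
  imm: (w>>0)&0x3ff=0xc → $12
  target = base 0x2b32 + off 0x00 + 2 + imm 12 = 0x2b40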